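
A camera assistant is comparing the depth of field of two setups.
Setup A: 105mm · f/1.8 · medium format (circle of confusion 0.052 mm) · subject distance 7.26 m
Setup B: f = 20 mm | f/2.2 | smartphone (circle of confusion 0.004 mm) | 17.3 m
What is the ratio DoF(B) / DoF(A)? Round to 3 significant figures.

Setup A: H = 105²/(1.8×0.052) + 105 ≈ 117893.5 mm; DoF = Df − Dn = 7729.53 − 6844.25 ≈ 885.28 mm.
Setup B: H = 20²/(2.2×0.004) + 20 ≈ 45474.5 mm; DoF = Df − Dn = 27910 − 12535 ≈ 15375 mm.
Ratio = 15375 / 885.28 ≈ 17.4.

17.4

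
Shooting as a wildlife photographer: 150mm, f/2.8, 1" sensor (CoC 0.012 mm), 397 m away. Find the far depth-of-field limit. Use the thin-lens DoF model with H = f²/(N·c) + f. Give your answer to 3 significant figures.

Hyperfocal distance H = f²/(N·c) + f = 150²/(2.8 × 0.012) + 150 = 22500/0.0336 + 150 ≈ 669792.9 mm ≈ 669.8 m.
Far limit Df = s·(H − f)/(H − s) = 397000 × (669792.9 − 150) / (669792.9 − 397000) = 397000 × 669642.9 / 272792.9 ≈ 974542 mm ≈ 975 m.

975 m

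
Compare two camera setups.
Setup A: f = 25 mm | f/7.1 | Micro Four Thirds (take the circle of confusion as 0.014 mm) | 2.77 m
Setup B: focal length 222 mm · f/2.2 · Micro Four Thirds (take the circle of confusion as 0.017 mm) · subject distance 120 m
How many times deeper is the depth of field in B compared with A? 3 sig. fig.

Setup A: H = 25²/(7.1×0.014) + 25 ≈ 6312.7 mm; DoF = Df − Dn = 4916.3 − 1928.2 ≈ 2988.1 mm.
Setup B: H = 222²/(2.2×0.017) + 222 ≈ 1317976.0 mm; DoF = Df − Dn = 131998 − 110001 ≈ 21997 mm.
Ratio = 21997 / 2988.1 ≈ 7.36.

7.36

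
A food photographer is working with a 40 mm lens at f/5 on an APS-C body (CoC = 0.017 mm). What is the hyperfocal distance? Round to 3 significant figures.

18.9 m

Hyperfocal distance H = f²/(N·c) + f = 40²/(5 × 0.017) + 40 = 1600/0.085 + 40 ≈ 18863.5 mm ≈ 18.9 m.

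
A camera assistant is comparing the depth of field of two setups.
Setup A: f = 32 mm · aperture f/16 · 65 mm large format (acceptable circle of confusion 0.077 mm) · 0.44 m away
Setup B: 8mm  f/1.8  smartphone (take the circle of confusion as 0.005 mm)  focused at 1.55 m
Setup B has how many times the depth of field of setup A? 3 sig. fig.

Setup A: H = 32²/(16×0.077) + 32 ≈ 863.2 mm; DoF = Df − Dn = 864.23 − 295.13 ≈ 569.10 mm.
Setup B: H = 8²/(1.8×0.005) + 8 ≈ 7119.1 mm; DoF = Df − Dn = 1979.17 − 1273.79 ≈ 705.38 mm.
Ratio = 705.38 / 569.10 ≈ 1.24.

1.24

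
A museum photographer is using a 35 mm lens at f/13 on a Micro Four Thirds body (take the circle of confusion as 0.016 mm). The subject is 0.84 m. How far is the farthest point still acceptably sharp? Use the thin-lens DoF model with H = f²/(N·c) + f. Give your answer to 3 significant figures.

0.973 m

Hyperfocal distance H = f²/(N·c) + f = 35²/(13 × 0.016) + 35 = 1225/0.208 + 35 ≈ 5924.4 mm ≈ 5.924 m.
Far limit Df = s·(H − f)/(H − s) = 840 × (5924.4 − 35) / (5924.4 − 840) = 840 × 5889.4 / 5084.4 ≈ 972.99 mm ≈ 0.973 m.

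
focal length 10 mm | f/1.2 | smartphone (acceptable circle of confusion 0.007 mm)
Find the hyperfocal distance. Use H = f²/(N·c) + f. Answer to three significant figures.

Hyperfocal distance H = f²/(N·c) + f = 10²/(1.2 × 0.007) + 10 = 100/0.0084 + 10 ≈ 11914.8 mm ≈ 11.9 m.

11.9 m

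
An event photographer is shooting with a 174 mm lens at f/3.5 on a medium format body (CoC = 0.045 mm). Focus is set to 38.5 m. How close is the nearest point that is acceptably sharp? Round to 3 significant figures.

32.1 m

Hyperfocal distance H = f²/(N·c) + f = 174²/(3.5 × 0.045) + 174 = 30276/0.1575 + 174 ≈ 192402.6 mm ≈ 192.4 m.
Near limit Dn = s·(H − f)/(H + s − 2f) = 38500 × (192402.6 − 174) / (192402.6 + 38500 − 2 × 174) = 38500 × 192228.6 / 230554.6 ≈ 32100 mm ≈ 32.1 m.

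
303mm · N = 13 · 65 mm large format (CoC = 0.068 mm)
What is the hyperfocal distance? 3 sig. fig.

Hyperfocal distance H = f²/(N·c) + f = 303²/(13 × 0.068) + 303 = 91809/0.884 + 303 ≈ 104159.3 mm ≈ 104 m.

104 m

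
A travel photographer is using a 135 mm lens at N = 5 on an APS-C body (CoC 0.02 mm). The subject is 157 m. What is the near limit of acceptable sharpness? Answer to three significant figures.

84.4 m

Hyperfocal distance H = f²/(N·c) + f = 135²/(5 × 0.02) + 135 = 18225/0.1 + 135 ≈ 182385.0 mm ≈ 182.4 m.
Near limit Dn = s·(H − f)/(H + s − 2f) = 157000 × (182385.0 − 135) / (182385.0 + 157000 − 2 × 135) = 157000 × 182250.0 / 339115.0 ≈ 84376 mm ≈ 84.4 m.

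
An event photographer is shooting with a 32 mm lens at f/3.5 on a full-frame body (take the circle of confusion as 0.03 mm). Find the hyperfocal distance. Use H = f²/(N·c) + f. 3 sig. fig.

Hyperfocal distance H = f²/(N·c) + f = 32²/(3.5 × 0.03) + 32 = 1024/0.105 + 32 ≈ 9784.4 mm ≈ 9.78 m.

9.78 m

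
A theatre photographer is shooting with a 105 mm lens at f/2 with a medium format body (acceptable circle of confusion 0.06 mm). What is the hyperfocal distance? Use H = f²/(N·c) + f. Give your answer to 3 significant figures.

92.0 m

Hyperfocal distance H = f²/(N·c) + f = 105²/(2 × 0.06) + 105 = 11025/0.12 + 105 ≈ 91980.0 mm ≈ 92.0 m.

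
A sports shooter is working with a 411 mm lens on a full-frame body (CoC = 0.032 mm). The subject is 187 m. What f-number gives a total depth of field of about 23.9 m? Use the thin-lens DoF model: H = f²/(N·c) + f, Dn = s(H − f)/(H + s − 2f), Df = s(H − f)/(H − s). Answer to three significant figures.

Write h = H − f = f²/(N·c). The thin-lens limits are Dn = s·h/(h + (s−f)) and Df = s·h/(h − (s−f)), so DoF = Df − Dn = 2·s·(s−f)·h / (h² − (s−f)²).
That is a quadratic in h: DoF·h² − 2·s·(s−f)·h − DoF·(s−f)² = 0 ⇒ h = (s−f)·(s + √(s² + DoF²)) / DoF = 186589 × (187000 + √(187000² + 23900²)) / 23900 = 186589 × (187000 + 188521) / 23900 ≈ 2931720 mm.
Then N = f²/(c·h) = 411² / (0.032 × 2931720) = 168921 / 93815 ≈ 1.80.

f/1.80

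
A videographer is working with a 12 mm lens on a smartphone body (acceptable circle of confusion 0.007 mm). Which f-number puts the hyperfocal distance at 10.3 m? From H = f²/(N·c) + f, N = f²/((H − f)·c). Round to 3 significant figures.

Rearrange H = f²/(N·c) + f for N: N = f² / ((H − f)·c).
N = 12² / ((10300 − 12) × 0.007) = 144 / 72.02 ≈ 2.00.

f/2.00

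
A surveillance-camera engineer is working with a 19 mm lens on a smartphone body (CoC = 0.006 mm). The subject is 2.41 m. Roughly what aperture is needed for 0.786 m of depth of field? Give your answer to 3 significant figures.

Write h = H − f = f²/(N·c). The thin-lens limits are Dn = s·h/(h + (s−f)) and Df = s·h/(h − (s−f)), so DoF = Df − Dn = 2·s·(s−f)·h / (h² − (s−f)²).
That is a quadratic in h: DoF·h² − 2·s·(s−f)·h − DoF·(s−f)² = 0 ⇒ h = (s−f)·(s + √(s² + DoF²)) / DoF = 2391 × (2410 + √(2410² + 786²)) / 786 = 2391 × (2410 + 2534.94) / 786 ≈ 15042 mm.
Then N = f²/(c·h) = 19² / (0.006 × 15042) = 361 / 90.255 ≈ 4.

f/4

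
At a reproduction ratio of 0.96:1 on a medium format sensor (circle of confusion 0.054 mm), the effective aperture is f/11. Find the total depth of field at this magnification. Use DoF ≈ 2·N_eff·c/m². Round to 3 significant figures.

1.29 mm

At magnification m, DoF ≈ 2·N_eff·c/m² = 2 × 11 × 0.054 / 0.96² = 1.188 / 0.9216 ≈ 1.29 mm.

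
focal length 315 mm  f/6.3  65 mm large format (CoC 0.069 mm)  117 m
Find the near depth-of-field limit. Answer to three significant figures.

Hyperfocal distance H = f²/(N·c) + f = 315²/(6.3 × 0.069) + 315 = 99225/0.4347 + 315 ≈ 228575.9 mm ≈ 228.6 m.
Near limit Dn = s·(H − f)/(H + s − 2f) = 117000 × (228575.9 − 315) / (228575.9 + 117000 − 2 × 315) = 117000 × 228260.9 / 344945.9 ≈ 77422 mm ≈ 77.4 m.

77.4 m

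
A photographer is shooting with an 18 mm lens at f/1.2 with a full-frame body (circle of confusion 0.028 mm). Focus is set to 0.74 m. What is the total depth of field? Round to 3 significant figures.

111 mm

Hyperfocal distance H = f²/(N·c) + f = 18²/(1.2 × 0.028) + 18 = 324/0.0336 + 18 ≈ 9660.9 mm ≈ 9.661 m.
Near limit Dn = s·(H − f)/(H + s − 2f) = 740 × (9660.9 − 18) / (9660.9 + 740 − 2 × 18) = 740 × 9642.9 / 10364.9 ≈ 688.45 mm.
Far limit Df = s·(H − f)/(H − s) = 740 × (9660.9 − 18) / (9660.9 − 740) = 740 × 9642.9 / 8920.9 ≈ 799.89 mm.
Depth of field = Df − Dn = 799.89 − 688.45 ≈ 111.44 mm.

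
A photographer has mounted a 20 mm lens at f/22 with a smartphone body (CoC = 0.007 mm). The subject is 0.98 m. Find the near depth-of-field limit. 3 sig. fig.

0.716 m

Hyperfocal distance H = f²/(N·c) + f = 20²/(22 × 0.007) + 20 = 400/0.154 + 20 ≈ 2617.4 mm ≈ 2.617 m.
Near limit Dn = s·(H − f)/(H + s − 2f) = 980 × (2617.4 − 20) / (2617.4 + 980 − 2 × 20) = 980 × 2597.4 / 3557.4 ≈ 715.54 mm ≈ 0.716 m.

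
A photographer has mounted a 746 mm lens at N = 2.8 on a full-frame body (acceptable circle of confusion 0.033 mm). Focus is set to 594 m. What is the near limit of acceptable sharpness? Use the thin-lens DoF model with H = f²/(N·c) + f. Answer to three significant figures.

Hyperfocal distance H = f²/(N·c) + f = 746²/(2.8 × 0.033) + 746 = 556516/0.0924 + 746 ≈ 6023646.4 mm ≈ 6024 m.
Near limit Dn = s·(H − f)/(H + s − 2f) = 594000 × (6023646.4 − 746) / (6023646.4 + 594000 − 2 × 746) = 594000 × 6022900.4 / 6616154.4 ≈ 540738 mm ≈ 541 m.

541 m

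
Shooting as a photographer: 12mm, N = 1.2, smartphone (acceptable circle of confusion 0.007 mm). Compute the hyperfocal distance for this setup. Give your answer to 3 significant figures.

Hyperfocal distance H = f²/(N·c) + f = 12²/(1.2 × 0.007) + 12 = 144/0.0084 + 12 ≈ 17154.9 mm ≈ 17.2 m.

17.2 m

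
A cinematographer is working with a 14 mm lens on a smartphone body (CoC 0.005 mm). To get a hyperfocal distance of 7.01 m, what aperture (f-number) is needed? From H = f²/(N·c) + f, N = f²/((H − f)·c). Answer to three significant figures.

f/5.60

Rearrange H = f²/(N·c) + f for N: N = f² / ((H − f)·c).
N = 14² / ((7010 − 14) × 0.005) = 196 / 34.98 ≈ 5.60.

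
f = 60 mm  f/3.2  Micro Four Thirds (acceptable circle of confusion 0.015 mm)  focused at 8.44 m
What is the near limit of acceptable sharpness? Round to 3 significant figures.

Hyperfocal distance H = f²/(N·c) + f = 60²/(3.2 × 0.015) + 60 = 3600/0.048 + 60 ≈ 75060.0 mm ≈ 75.06 m.
Near limit Dn = s·(H − f)/(H + s − 2f) = 8440 × (75060.0 − 60) / (75060.0 + 8440 − 2 × 60) = 8440 × 75000.0 / 83380.0 ≈ 7591.7 mm ≈ 7.59 m.

7.59 m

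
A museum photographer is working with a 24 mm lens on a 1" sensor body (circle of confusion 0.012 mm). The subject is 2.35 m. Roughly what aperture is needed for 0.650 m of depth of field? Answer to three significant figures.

Write h = H − f = f²/(N·c). The thin-lens limits are Dn = s·h/(h + (s−f)) and Df = s·h/(h − (s−f)), so DoF = Df − Dn = 2·s·(s−f)·h / (h² − (s−f)²).
That is a quadratic in h: DoF·h² − 2·s·(s−f)·h − DoF·(s−f)² = 0 ⇒ h = (s−f)·(s + √(s² + DoF²)) / DoF = 2326 × (2350 + √(2350² + 650²)) / 650 = 2326 × (2350 + 2438.24) / 650 ≈ 17135 mm.
Then N = f²/(c·h) = 24² / (0.012 × 17135) = 576 / 205.61 ≈ 2.80.

f/2.80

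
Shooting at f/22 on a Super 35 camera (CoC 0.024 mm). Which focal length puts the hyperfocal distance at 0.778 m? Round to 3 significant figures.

From H = f²/(N·c) + f, with f ≪ H: f ≈ √(H·N·c) = √(778 × 22 × 0.024) = √410.78 ≈ 20.27 mm.
Exact: f² + N·c·f − N·c·H = 0 ⇒ f = (−N·c + √((N·c)² + 4·N·c·H))/2 = (−0.528 + √1643.4)/2 ≈ 20.006 mm ≈ 20.0 mm.

20.0 mm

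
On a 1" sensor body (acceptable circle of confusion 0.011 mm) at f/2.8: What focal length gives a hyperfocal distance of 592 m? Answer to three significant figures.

From H = f²/(N·c) + f, with f ≪ H: f ≈ √(H·N·c) = √(592000 × 2.8 × 0.011) = √18234 ≈ 135.0 mm.
The +f correction barely moves this — solving exactly, f² + N·c·f − N·c·H = 0 ⇒ f = (−N·c + √((N·c)² + 4·N·c·H))/2 = (−0.0308 + √72934)/2 ≈ 135.02 mm, so f ≈ 135 mm.

135 mm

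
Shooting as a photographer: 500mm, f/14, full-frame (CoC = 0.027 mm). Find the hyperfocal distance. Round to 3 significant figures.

Hyperfocal distance H = f²/(N·c) + f = 500²/(14 × 0.027) + 500 = 250000/0.378 + 500 ≈ 661875.7 mm ≈ 662 m.

662 m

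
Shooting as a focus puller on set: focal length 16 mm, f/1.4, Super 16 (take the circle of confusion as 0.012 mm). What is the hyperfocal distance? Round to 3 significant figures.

15.3 m

Hyperfocal distance H = f²/(N·c) + f = 16²/(1.4 × 0.012) + 16 = 256/0.0168 + 16 ≈ 15254.1 mm ≈ 15.3 m.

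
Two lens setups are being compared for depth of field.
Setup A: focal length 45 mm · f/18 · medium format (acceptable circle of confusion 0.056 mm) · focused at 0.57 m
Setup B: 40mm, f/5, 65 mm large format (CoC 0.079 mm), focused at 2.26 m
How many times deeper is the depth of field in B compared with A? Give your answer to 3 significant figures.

Setup A: H = 45²/(18×0.056) + 45 ≈ 2053.9 mm; DoF = Df − Dn = 771.66 − 451.90 ≈ 319.76 mm.
Setup B: H = 40²/(5×0.079) + 40 ≈ 4090.6 mm; DoF = Df − Dn = 5000.7 − 1459.9 ≈ 3540.8 mm.
Ratio = 3540.8 / 319.76 ≈ 11.1.

11.1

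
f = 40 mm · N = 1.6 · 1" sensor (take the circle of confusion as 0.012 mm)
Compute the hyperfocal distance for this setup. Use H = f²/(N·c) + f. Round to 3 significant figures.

Hyperfocal distance H = f²/(N·c) + f = 40²/(1.6 × 0.012) + 40 = 1600/0.0192 + 40 ≈ 83373.3 mm ≈ 83.4 m.

83.4 m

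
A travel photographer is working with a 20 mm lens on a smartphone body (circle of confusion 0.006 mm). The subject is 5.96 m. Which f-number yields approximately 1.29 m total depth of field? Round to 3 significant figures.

f/1.20

Write h = H − f = f²/(N·c). The thin-lens limits are Dn = s·h/(h + (s−f)) and Df = s·h/(h − (s−f)), so DoF = Df − Dn = 2·s·(s−f)·h / (h² − (s−f)²).
That is a quadratic in h: DoF·h² − 2·s·(s−f)·h − DoF·(s−f)² = 0 ⇒ h = (s−f)·(s + √(s² + DoF²)) / DoF = 5940 × (5960 + √(5960² + 1290²)) / 1290 = 5940 × (5960 + 6098.01) / 1290 ≈ 55523 mm.
Then N = f²/(c·h) = 20² / (0.006 × 55523) = 400 / 333.14 ≈ 1.20.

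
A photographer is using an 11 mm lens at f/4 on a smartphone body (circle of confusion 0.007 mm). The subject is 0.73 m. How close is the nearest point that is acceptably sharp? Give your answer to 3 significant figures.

0.626 m

Hyperfocal distance H = f²/(N·c) + f = 11²/(4 × 0.007) + 11 = 121/0.028 + 11 ≈ 4332.4 mm ≈ 4.332 m.
Near limit Dn = s·(H − f)/(H + s − 2f) = 730 × (4332.4 − 11) / (4332.4 + 730 − 2 × 11) = 730 × 4321.4 / 5040.4 ≈ 625.87 mm ≈ 0.626 m.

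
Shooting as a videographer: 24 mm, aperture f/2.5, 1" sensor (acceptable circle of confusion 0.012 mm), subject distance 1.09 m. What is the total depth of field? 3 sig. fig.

Hyperfocal distance H = f²/(N·c) + f = 24²/(2.5 × 0.012) + 24 = 576/0.03 + 24 ≈ 19224.0 mm ≈ 19.22 m.
Near limit Dn = s·(H − f)/(H + s − 2f) = 1090 × (19224.0 − 24) / (19224.0 + 1090 − 2 × 24) = 1090 × 19200.0 / 20266.0 ≈ 1032.67 mm.
Far limit Df = s·(H − f)/(H − s) = 1090 × (19224.0 − 24) / (19224.0 − 1090) = 1090 × 19200.0 / 18134.0 ≈ 1154.08 mm.
Depth of field = Df − Dn = 1154.08 − 1032.67 ≈ 121.41 mm.

121 mm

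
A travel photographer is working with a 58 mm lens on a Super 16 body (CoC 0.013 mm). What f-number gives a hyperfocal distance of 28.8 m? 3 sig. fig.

f/9

Rearrange H = f²/(N·c) + f for N: N = f² / ((H − f)·c).
N = 58² / ((28800 − 58) × 0.013) = 3364 / 373.6 ≈ 9.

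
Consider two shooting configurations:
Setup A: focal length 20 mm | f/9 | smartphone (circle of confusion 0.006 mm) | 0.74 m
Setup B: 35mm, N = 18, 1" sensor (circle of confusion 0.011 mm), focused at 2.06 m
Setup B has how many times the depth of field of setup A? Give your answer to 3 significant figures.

Setup A: H = 20²/(9×0.006) + 20 ≈ 7427.4 mm; DoF = Df − Dn = 819.67 − 674.44 ≈ 145.23 mm.
Setup B: H = 35²/(18×0.011) + 35 ≈ 6221.9 mm; DoF = Df − Dn = 3062.3 − 1552.0 ≈ 1510.3 mm.
Ratio = 1510.3 / 145.23 ≈ 10.4.

10.4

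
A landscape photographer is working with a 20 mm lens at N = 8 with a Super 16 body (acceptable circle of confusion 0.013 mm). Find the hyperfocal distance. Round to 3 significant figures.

Hyperfocal distance H = f²/(N·c) + f = 20²/(8 × 0.013) + 20 = 400/0.104 + 20 ≈ 3866.2 mm ≈ 3.87 m.

3.87 m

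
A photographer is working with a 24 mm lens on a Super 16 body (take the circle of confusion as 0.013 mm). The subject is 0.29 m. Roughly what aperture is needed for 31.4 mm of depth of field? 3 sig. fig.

f/8.99

Write h = H − f = f²/(N·c). The thin-lens limits are Dn = s·h/(h + (s−f)) and Df = s·h/(h − (s−f)), so DoF = Df − Dn = 2·s·(s−f)·h / (h² − (s−f)²).
That is a quadratic in h: DoF·h² − 2·s·(s−f)·h − DoF·(s−f)² = 0 ⇒ h = (s−f)·(s + √(s² + DoF²)) / DoF = 266 × (290 + √(290² + 31.4²)) / 31.4 = 266 × (290 + 291.695) / 31.4 ≈ 4927.7 mm.
Then N = f²/(c·h) = 24² / (0.013 × 4927.7) = 576 / 64.061 ≈ 8.99.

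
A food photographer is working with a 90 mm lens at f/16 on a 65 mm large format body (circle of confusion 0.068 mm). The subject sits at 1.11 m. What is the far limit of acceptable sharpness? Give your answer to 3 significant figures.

1.29 m

Hyperfocal distance H = f²/(N·c) + f = 90²/(16 × 0.068) + 90 = 8100/1.088 + 90 ≈ 7534.9 mm ≈ 7.535 m.
Far limit Df = s·(H − f)/(H − s) = 1110 × (7534.9 − 90) / (7534.9 − 1110) = 1110 × 7444.9 / 6424.9 ≈ 1286.2 mm ≈ 1.29 m.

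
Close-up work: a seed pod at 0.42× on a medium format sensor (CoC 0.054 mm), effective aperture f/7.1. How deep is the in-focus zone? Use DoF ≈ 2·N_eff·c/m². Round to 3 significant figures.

At magnification m, DoF ≈ 2·N_eff·c/m² = 2 × 7.1 × 0.054 / 0.42² = 0.7668 / 0.1764 ≈ 4.35 mm.

4.35 mm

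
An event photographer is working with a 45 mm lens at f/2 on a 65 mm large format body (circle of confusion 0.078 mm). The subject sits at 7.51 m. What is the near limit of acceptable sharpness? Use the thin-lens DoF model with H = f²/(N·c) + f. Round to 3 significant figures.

Hyperfocal distance H = f²/(N·c) + f = 45²/(2 × 0.078) + 45 = 2025/0.156 + 45 ≈ 13025.8 mm ≈ 13.03 m.
Near limit Dn = s·(H − f)/(H + s − 2f) = 7510 × (13025.8 − 45) / (13025.8 + 7510 − 2 × 45) = 7510 × 12980.8 / 20445.8 ≈ 4768.0 mm ≈ 4.77 m.

4.77 m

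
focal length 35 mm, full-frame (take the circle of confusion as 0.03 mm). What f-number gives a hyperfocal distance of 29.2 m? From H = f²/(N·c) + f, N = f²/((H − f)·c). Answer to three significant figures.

Rearrange H = f²/(N·c) + f for N: N = f² / ((H − f)·c).
N = 35² / ((29200 − 35) × 0.03) = 1225 / 874.9 ≈ 1.40.

f/1.40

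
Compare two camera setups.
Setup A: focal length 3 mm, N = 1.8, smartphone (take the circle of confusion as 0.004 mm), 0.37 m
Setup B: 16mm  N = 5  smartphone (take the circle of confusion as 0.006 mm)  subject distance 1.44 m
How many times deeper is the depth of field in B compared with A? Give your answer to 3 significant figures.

2.08

Setup A: H = 3²/(1.8×0.004) + 3 ≈ 1253.0 mm; DoF = Df − Dn = 523.78 − 286.02 ≈ 237.76 mm.
Setup B: H = 16²/(5×0.006) + 16 ≈ 8549.3 mm; DoF = Df − Dn = 1728.43 − 1234.07 ≈ 494.36 mm.
Ratio = 494.36 / 237.76 ≈ 2.08.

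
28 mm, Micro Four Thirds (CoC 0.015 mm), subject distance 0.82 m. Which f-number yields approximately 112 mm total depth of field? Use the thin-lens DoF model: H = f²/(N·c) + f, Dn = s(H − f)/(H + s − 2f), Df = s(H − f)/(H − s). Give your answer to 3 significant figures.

f/4.49

Write h = H − f = f²/(N·c). The thin-lens limits are Dn = s·h/(h + (s−f)) and Df = s·h/(h − (s−f)), so DoF = Df − Dn = 2·s·(s−f)·h / (h² − (s−f)²).
That is a quadratic in h: DoF·h² − 2·s·(s−f)·h − DoF·(s−f)² = 0 ⇒ h = (s−f)·(s + √(s² + DoF²)) / DoF = 792 × (820 + √(820² + 112²)) / 112 = 792 × (820 + 827.613) / 112 ≈ 11651 mm.
Then N = f²/(c·h) = 28² / (0.015 × 11651) = 784 / 174.76 ≈ 4.49.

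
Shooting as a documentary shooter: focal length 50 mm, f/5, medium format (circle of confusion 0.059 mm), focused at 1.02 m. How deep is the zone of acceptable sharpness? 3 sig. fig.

Hyperfocal distance H = f²/(N·c) + f = 50²/(5 × 0.059) + 50 = 2500/0.295 + 50 ≈ 8524.6 mm ≈ 8.525 m.
Near limit Dn = s·(H − f)/(H + s − 2f) = 1020 × (8524.6 − 50) / (8524.6 + 1020 − 2 × 50) = 1020 × 8474.6 / 9444.6 ≈ 915.24 mm.
Far limit Df = s·(H − f)/(H − s) = 1020 × (8524.6 − 50) / (8524.6 − 1020) = 1020 × 8474.6 / 7504.6 ≈ 1151.84 mm.
Depth of field = Df − Dn = 1151.84 − 915.24 ≈ 236.60 mm.

237 mm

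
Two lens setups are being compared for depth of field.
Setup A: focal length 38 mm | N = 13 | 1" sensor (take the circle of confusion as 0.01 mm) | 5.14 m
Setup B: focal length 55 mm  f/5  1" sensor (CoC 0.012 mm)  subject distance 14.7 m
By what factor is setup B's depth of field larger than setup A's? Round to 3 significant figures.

1.56

Setup A: H = 38²/(13×0.01) + 38 ≈ 11145.7 mm; DoF = Df − Dn = 9506.6 − 3522.2 ≈ 5984.4 mm.
Setup B: H = 55²/(5×0.012) + 55 ≈ 50471.7 mm; DoF = Df − Dn = 20718.2 − 11391.1 ≈ 9327.1 mm.
Ratio = 9327.1 / 5984.4 ≈ 1.56.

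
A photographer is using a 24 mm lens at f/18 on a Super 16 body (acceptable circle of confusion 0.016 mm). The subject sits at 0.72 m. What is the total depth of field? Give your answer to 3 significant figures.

0.570 m

Hyperfocal distance H = f²/(N·c) + f = 24²/(18 × 0.016) + 24 = 576/0.288 + 24 ≈ 2024.0 mm ≈ 2.024 m.
Near limit Dn = s·(H − f)/(H + s − 2f) = 720 × (2024.0 − 24) / (2024.0 + 720 − 2 × 24) = 720 × 2000.0 / 2696.0 ≈ 534.12 mm.
Far limit Df = s·(H − f)/(H − s) = 720 × (2024.0 − 24) / (2024.0 − 720) = 720 × 2000.0 / 1304.0 ≈ 1104.29 mm.
Depth of field = Df − Dn = 1104.29 − 534.12 ≈ 570.17 mm ≈ 0.570 m.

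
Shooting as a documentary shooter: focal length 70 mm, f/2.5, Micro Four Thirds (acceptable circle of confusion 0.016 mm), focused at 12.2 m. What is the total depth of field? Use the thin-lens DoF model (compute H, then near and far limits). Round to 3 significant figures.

2.44 m

Hyperfocal distance H = f²/(N·c) + f = 70²/(2.5 × 0.016) + 70 = 4900/0.04 + 70 ≈ 122570.0 mm ≈ 122.6 m.
Near limit Dn = s·(H − f)/(H + s − 2f) = 12200 × (122570.0 − 70) / (122570.0 + 12200 − 2 × 70) = 12200 × 122500.0 / 134630.0 ≈ 11100.8 mm.
Far limit Df = s·(H − f)/(H − s) = 12200 × (122570.0 − 70) / (122570.0 − 12200) = 12200 × 122500.0 / 110370.0 ≈ 13540.8 mm.
Depth of field = Df − Dn = 13540.8 − 11100.8 ≈ 2440.0 mm ≈ 2.44 m.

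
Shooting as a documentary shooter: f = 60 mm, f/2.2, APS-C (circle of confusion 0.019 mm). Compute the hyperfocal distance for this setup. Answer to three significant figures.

86.2 m

Hyperfocal distance H = f²/(N·c) + f = 60²/(2.2 × 0.019) + 60 = 3600/0.0418 + 60 ≈ 86184.4 mm ≈ 86.2 m.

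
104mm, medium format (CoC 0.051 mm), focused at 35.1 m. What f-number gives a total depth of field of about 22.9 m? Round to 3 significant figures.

Write h = H − f = f²/(N·c). The thin-lens limits are Dn = s·h/(h + (s−f)) and Df = s·h/(h − (s−f)), so DoF = Df − Dn = 2·s·(s−f)·h / (h² − (s−f)²).
That is a quadratic in h: DoF·h² − 2·s·(s−f)·h − DoF·(s−f)² = 0 ⇒ h = (s−f)·(s + √(s² + DoF²)) / DoF = 34996 × (35100 + √(35100² + 22900²)) / 22900 = 34996 × (35100 + 41909.7) / 22900 ≈ 117687 mm.
Then N = f²/(c·h) = 104² / (0.051 × 117687) = 10816 / 6002.0 ≈ 1.80.

f/1.80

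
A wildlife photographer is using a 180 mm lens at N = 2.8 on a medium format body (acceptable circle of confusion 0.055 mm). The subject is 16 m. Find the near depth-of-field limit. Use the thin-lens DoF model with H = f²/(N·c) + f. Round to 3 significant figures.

14.9 m

Hyperfocal distance H = f²/(N·c) + f = 180²/(2.8 × 0.055) + 180 = 32400/0.154 + 180 ≈ 210569.6 mm ≈ 210.6 m.
Near limit Dn = s·(H − f)/(H + s − 2f) = 16000 × (210569.6 − 180) / (210569.6 + 16000 − 2 × 180) = 16000 × 210389.6 / 226209.6 ≈ 14881 mm ≈ 14.9 m.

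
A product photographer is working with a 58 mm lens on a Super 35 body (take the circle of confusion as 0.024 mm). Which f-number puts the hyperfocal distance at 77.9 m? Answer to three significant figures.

f/1.80

Rearrange H = f²/(N·c) + f for N: N = f² / ((H − f)·c).
N = 58² / ((77900 − 58) × 0.024) = 3364 / 1868 ≈ 1.80.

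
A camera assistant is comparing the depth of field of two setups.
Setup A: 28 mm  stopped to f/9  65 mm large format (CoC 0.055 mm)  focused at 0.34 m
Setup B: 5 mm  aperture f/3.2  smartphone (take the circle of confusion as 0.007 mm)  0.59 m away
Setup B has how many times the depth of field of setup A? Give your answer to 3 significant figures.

Setup A: H = 28²/(9×0.055) + 28 ≈ 1611.8 mm; DoF = Df − Dn = 423.41 − 284.05 ≈ 139.36 mm.
Setup B: H = 5²/(3.2×0.007) + 5 ≈ 1121.1 mm; DoF = Df − Dn = 1239.91 − 387.10 ≈ 852.81 mm.
Ratio = 852.81 / 139.36 ≈ 6.12.

6.12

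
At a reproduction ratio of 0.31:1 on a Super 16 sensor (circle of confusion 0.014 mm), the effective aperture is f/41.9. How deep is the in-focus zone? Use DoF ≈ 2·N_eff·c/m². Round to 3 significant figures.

At magnification m, DoF ≈ 2·N_eff·c/m² = 2 × 41.9 × 0.014 / 0.31² = 1.173 / 0.0961 ≈ 12.2 mm.

12.2 mm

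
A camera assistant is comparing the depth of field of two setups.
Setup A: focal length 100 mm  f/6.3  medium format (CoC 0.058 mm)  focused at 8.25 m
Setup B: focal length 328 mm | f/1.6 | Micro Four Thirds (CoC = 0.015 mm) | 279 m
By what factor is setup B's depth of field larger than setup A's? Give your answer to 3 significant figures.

Setup A: H = 100²/(6.3×0.058) + 100 ≈ 27467.3 mm; DoF = Df − Dn = 11748.8 − 6356.9 ≈ 5391.9 mm.
Setup B: H = 328²/(1.6×0.015) + 328 ≈ 4482994.7 mm; DoF = Df − Dn = 297494 − 262671 ≈ 34823 mm.
Ratio = 34823 / 5391.9 ≈ 6.46.

6.46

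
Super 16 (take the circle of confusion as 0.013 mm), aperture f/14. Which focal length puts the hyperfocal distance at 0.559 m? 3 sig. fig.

From H = f²/(N·c) + f, with f ≪ H: f ≈ √(H·N·c) = √(559 × 14 × 0.013) = √101.74 ≈ 10.09 mm.
Exact: f² + N·c·f − N·c·H = 0 ⇒ f = (−N·c + √((N·c)² + 4·N·c·H))/2 = (−0.182 + √406.99)/2 ≈ 9.9959 mm ≈ 10.0 mm.

10.0 mm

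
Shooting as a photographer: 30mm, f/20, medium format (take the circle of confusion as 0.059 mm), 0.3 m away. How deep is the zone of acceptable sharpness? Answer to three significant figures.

Hyperfocal distance H = f²/(N·c) + f = 30²/(20 × 0.059) + 30 = 900/1.18 + 30 ≈ 792.7 mm ≈ 0.793 m.
Near limit Dn = s·(H − f)/(H + s − 2f) = 300 × (792.7 − 30) / (792.7 + 300 − 2 × 30) = 300 × 762.7 / 1032.7 ≈ 221.57 mm.
Far limit Df = s·(H − f)/(H − s) = 300 × (792.7 − 30) / (792.7 − 300) = 300 × 762.7 / 492.7 ≈ 464.40 mm.
Depth of field = Df − Dn = 464.40 − 221.57 ≈ 242.83 mm.

243 mm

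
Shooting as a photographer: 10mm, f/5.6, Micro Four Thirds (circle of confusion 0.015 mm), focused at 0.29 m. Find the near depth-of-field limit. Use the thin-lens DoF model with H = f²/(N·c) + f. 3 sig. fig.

235 mm

Hyperfocal distance H = f²/(N·c) + f = 10²/(5.6 × 0.015) + 10 = 100/0.084 + 10 ≈ 1200.5 mm ≈ 1.200 m.
Near limit Dn = s·(H − f)/(H + s − 2f) = 290 × (1200.5 − 10) / (1200.5 + 290 − 2 × 10) = 290 × 1190.5 / 1470.5 ≈ 234.78 mm.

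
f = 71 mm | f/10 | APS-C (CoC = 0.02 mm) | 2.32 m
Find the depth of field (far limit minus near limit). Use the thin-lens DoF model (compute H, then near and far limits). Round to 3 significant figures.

Hyperfocal distance H = f²/(N·c) + f = 71²/(10 × 0.02) + 71 = 5041/0.2 + 71 ≈ 25276.0 mm ≈ 25.28 m.
Near limit Dn = s·(H − f)/(H + s − 2f) = 2320 × (25276.0 − 71) / (25276.0 + 2320 − 2 × 71) = 2320 × 25205.0 / 27454.0 ≈ 2129.95 mm.
Far limit Df = s·(H − f)/(H − s) = 2320 × (25276.0 − 71) / (25276.0 − 2320) = 2320 × 25205.0 / 22956.0 ≈ 2547.29 mm.
Depth of field = Df − Dn = 2547.29 − 2129.95 ≈ 417.34 mm.

417 mm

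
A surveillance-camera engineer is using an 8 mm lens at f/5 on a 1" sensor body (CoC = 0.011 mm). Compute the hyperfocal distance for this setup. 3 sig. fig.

1.17 m

Hyperfocal distance H = f²/(N·c) + f = 8²/(5 × 0.011) + 8 = 64/0.055 + 8 ≈ 1171.6 mm ≈ 1.17 m.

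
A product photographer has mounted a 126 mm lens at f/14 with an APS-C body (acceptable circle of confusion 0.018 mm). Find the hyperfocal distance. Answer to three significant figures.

63.1 m

Hyperfocal distance H = f²/(N·c) + f = 126²/(14 × 0.018) + 126 = 15876/0.252 + 126 ≈ 63126.0 mm ≈ 63.1 m.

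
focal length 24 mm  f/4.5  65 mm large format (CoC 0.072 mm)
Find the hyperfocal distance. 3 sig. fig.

1.80 m

Hyperfocal distance H = f²/(N·c) + f = 24²/(4.5 × 0.072) + 24 = 576/0.324 + 24 ≈ 1801.8 mm ≈ 1.80 m.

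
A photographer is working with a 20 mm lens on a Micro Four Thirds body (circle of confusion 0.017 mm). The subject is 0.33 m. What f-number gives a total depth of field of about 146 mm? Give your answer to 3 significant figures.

Write h = H − f = f²/(N·c). The thin-lens limits are Dn = s·h/(h + (s−f)) and Df = s·h/(h − (s−f)), so DoF = Df − Dn = 2·s·(s−f)·h / (h² − (s−f)²).
That is a quadratic in h: DoF·h² − 2·s·(s−f)·h − DoF·(s−f)² = 0 ⇒ h = (s−f)·(s + √(s² + DoF²)) / DoF = 310 × (330 + √(330² + 146²)) / 146 = 310 × (330 + 360.855) / 146 ≈ 1466.9 mm.
Then N = f²/(c·h) = 20² / (0.017 × 1466.9) = 400 / 24.937 ≈ 16.

f/16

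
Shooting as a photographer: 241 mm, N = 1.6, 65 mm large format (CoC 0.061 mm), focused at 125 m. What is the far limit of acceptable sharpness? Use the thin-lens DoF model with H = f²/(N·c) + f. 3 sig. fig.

Hyperfocal distance H = f²/(N·c) + f = 241²/(1.6 × 0.061) + 241 = 58081/0.0976 + 241 ≈ 595333.2 mm ≈ 595.3 m.
Far limit Df = s·(H − f)/(H − s) = 125000 × (595333.2 − 241) / (595333.2 − 125000) = 125000 × 595092.2 / 470333.2 ≈ 158157 mm ≈ 158 m.

158 m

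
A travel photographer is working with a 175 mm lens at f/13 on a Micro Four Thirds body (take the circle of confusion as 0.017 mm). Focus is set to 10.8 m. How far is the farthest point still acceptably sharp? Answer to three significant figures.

Hyperfocal distance H = f²/(N·c) + f = 175²/(13 × 0.017) + 175 = 30625/0.221 + 175 ≈ 138749.7 mm ≈ 138.7 m.
Far limit Df = s·(H − f)/(H − s) = 10800 × (138749.7 − 175) / (138749.7 − 10800) = 10800 × 138574.7 / 127949.7 ≈ 11697 mm ≈ 11.7 m.

11.7 m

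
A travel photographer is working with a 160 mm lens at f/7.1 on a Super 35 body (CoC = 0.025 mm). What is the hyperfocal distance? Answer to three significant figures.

144 m

Hyperfocal distance H = f²/(N·c) + f = 160²/(7.1 × 0.025) + 160 = 25600/0.1775 + 160 ≈ 144385.4 mm ≈ 144 m.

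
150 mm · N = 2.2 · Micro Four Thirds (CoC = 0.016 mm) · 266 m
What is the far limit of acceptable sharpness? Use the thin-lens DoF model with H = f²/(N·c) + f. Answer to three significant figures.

455 m

Hyperfocal distance H = f²/(N·c) + f = 150²/(2.2 × 0.016) + 150 = 22500/0.0352 + 150 ≈ 639354.5 mm ≈ 639.4 m.
Far limit Df = s·(H − f)/(H − s) = 266000 × (639354.5 − 150) / (639354.5 − 266000) = 266000 × 639204.5 / 373354.5 ≈ 455407 mm ≈ 455 m.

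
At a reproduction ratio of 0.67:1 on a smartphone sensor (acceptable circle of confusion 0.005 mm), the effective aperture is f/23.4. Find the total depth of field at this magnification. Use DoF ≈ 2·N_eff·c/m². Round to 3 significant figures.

At magnification m, DoF ≈ 2·N_eff·c/m² = 2 × 23.4 × 0.005 / 0.67² = 0.234 / 0.4489 ≈ 0.521 mm.

0.521 mm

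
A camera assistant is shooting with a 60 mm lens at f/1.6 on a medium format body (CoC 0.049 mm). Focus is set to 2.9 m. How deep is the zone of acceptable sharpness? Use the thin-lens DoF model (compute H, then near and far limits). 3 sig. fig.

360 mm

Hyperfocal distance H = f²/(N·c) + f = 60²/(1.6 × 0.049) + 60 = 3600/0.0784 + 60 ≈ 45978.4 mm ≈ 45.98 m.
Near limit Dn = s·(H − f)/(H + s − 2f) = 2900 × (45978.4 − 60) / (45978.4 + 2900 − 2 × 60) = 2900 × 45918.4 / 48758.4 ≈ 2731.09 mm.
Far limit Df = s·(H − f)/(H − s) = 2900 × (45978.4 − 60) / (45978.4 − 2900) = 2900 × 45918.4 / 43078.4 ≈ 3091.19 mm.
Depth of field = Df − Dn = 3091.19 − 2731.09 ≈ 360.10 mm.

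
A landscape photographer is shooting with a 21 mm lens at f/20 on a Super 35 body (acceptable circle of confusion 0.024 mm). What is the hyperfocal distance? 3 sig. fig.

Hyperfocal distance H = f²/(N·c) + f = 21²/(20 × 0.024) + 21 = 441/0.48 + 21 ≈ 939.8 mm ≈ 0.940 m.

0.940 m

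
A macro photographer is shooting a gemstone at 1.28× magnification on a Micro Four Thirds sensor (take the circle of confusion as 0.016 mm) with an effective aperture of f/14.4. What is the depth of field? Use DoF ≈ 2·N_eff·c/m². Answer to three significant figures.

0.281 mm

At magnification m, DoF ≈ 2·N_eff·c/m² = 2 × 14.4 × 0.016 / 1.28² = 0.4608 / 1.638 ≈ 0.281 mm.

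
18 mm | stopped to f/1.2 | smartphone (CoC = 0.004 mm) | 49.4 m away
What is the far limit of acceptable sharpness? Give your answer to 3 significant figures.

Hyperfocal distance H = f²/(N·c) + f = 18²/(1.2 × 0.004) + 18 = 324/0.0048 + 18 ≈ 67518.0 mm ≈ 67.52 m.
Far limit Df = s·(H − f)/(H − s) = 49400 × (67518.0 − 18) / (67518.0 − 49400) = 49400 × 67500.0 / 18118.0 ≈ 184043 mm ≈ 184 m.

184 m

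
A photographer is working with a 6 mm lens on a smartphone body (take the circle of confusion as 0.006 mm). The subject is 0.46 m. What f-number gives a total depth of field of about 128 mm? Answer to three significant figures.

f/1.80

Write h = H − f = f²/(N·c). The thin-lens limits are Dn = s·h/(h + (s−f)) and Df = s·h/(h − (s−f)), so DoF = Df − Dn = 2·s·(s−f)·h / (h² − (s−f)²).
That is a quadratic in h: DoF·h² − 2·s·(s−f)·h − DoF·(s−f)² = 0 ⇒ h = (s−f)·(s + √(s² + DoF²)) / DoF = 454 × (460 + √(460² + 128²)) / 128 = 454 × (460 + 477.477) / 128 ≈ 3325.1 mm.
Then N = f²/(c·h) = 6² / (0.006 × 3325.1) = 36 / 19.951 ≈ 1.80.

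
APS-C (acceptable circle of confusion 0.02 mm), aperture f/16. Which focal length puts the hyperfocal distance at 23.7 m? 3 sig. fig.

86.9 mm

From H = f²/(N·c) + f, with f ≪ H: f ≈ √(H·N·c) = √(23700 × 16 × 0.02) = √7584.0 ≈ 87.09 mm.
Exact: f² + N·c·f − N·c·H = 0 ⇒ f = (−N·c + √((N·c)² + 4·N·c·H))/2 = (−0.32 + √30336)/2 ≈ 86.926 mm ≈ 86.9 mm.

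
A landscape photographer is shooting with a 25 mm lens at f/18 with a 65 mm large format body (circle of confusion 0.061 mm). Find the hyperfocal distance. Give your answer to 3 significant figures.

0.594 m

Hyperfocal distance H = f²/(N·c) + f = 25²/(18 × 0.061) + 25 = 625/1.098 + 25 ≈ 594.2 mm ≈ 0.594 m.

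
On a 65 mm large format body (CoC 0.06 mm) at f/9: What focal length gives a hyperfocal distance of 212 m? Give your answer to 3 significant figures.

From H = f²/(N·c) + f, with f ≪ H: f ≈ √(H·N·c) = √(212000 × 9 × 0.06) = √114480 ≈ 338.3 mm.
The +f correction barely moves this — solving exactly, f² + N·c·f − N·c·H = 0 ⇒ f = (−N·c + √((N·c)² + 4·N·c·H))/2 = (−0.54 + √457920)/2 ≈ 338.08 mm, so f ≈ 338 mm.

338 mm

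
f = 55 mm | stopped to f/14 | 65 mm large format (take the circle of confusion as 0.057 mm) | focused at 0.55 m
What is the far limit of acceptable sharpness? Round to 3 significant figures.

0.633 m

Hyperfocal distance H = f²/(N·c) + f = 55²/(14 × 0.057) + 55 = 3025/0.798 + 55 ≈ 3845.7 mm ≈ 3.846 m.
Far limit Df = s·(H − f)/(H − s) = 550 × (3845.7 − 55) / (3845.7 − 550) = 550 × 3790.7 / 3295.7 ≈ 632.61 mm ≈ 0.633 m.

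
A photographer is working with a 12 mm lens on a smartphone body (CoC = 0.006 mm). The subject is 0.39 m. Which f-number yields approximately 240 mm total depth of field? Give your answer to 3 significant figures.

Write h = H − f = f²/(N·c). The thin-lens limits are Dn = s·h/(h + (s−f)) and Df = s·h/(h − (s−f)), so DoF = Df − Dn = 2·s·(s−f)·h / (h² − (s−f)²).
That is a quadratic in h: DoF·h² − 2·s·(s−f)·h − DoF·(s−f)² = 0 ⇒ h = (s−f)·(s + √(s² + DoF²)) / DoF = 378 × (390 + √(390² + 240²)) / 240 = 378 × (390 + 457.930) / 240 ≈ 1335.5 mm.
Then N = f²/(c·h) = 12² / (0.006 × 1335.5) = 144 / 8.0129 ≈ 18.

f/18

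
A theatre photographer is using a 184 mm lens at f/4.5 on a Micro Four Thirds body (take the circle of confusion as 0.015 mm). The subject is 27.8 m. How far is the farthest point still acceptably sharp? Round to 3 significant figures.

29.4 m

Hyperfocal distance H = f²/(N·c) + f = 184²/(4.5 × 0.015) + 184 = 33856/0.0675 + 184 ≈ 501754.4 mm ≈ 501.8 m.
Far limit Df = s·(H − f)/(H − s) = 27800 × (501754.4 − 184) / (501754.4 − 27800) = 27800 × 501570.4 / 473954.4 ≈ 29420 mm ≈ 29.4 m.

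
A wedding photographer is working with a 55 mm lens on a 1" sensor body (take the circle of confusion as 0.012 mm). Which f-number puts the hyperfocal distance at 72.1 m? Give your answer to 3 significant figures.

Rearrange H = f²/(N·c) + f for N: N = f² / ((H − f)·c).
N = 55² / ((72100 − 55) × 0.012) = 3025 / 864.5 ≈ 3.50.

f/3.50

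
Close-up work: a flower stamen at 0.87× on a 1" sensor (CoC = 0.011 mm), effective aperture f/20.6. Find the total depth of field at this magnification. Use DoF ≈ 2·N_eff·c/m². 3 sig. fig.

At magnification m, DoF ≈ 2·N_eff·c/m² = 2 × 20.6 × 0.011 / 0.87² = 0.4532 / 0.7569 ≈ 0.599 mm.

0.599 mm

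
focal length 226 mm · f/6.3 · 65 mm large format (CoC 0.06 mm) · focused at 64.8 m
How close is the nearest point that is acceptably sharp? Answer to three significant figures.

Hyperfocal distance H = f²/(N·c) + f = 226²/(6.3 × 0.06) + 226 = 51076/0.378 + 226 ≈ 135347.7 mm ≈ 135.3 m.
Near limit Dn = s·(H − f)/(H + s − 2f) = 64800 × (135347.7 − 226) / (135347.7 + 64800 − 2 × 226) = 64800 × 135121.7 / 199695.7 ≈ 43846 mm ≈ 43.8 m.

43.8 m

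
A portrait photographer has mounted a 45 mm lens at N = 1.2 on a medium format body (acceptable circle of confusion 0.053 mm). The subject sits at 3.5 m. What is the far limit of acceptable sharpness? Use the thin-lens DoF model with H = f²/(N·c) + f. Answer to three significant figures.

Hyperfocal distance H = f²/(N·c) + f = 45²/(1.2 × 0.053) + 45 = 2025/0.0636 + 45 ≈ 31884.6 mm ≈ 31.88 m.
Far limit Df = s·(H − f)/(H − s) = 3500 × (31884.6 − 45) / (31884.6 − 3500) = 3500 × 31839.6 / 28384.6 ≈ 3926.0 mm ≈ 3.93 m.

3.93 m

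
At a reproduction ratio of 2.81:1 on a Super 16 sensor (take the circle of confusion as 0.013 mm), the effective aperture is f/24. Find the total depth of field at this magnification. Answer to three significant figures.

At magnification m, DoF ≈ 2·N_eff·c/m² = 2 × 24 × 0.013 / 2.81² = 0.624 / 7.896 ≈ 0.079 mm.

0.0790 mm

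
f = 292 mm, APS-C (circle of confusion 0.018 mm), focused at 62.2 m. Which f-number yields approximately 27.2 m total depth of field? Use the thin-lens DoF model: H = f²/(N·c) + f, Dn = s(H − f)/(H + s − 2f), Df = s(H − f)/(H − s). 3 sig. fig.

f/16

Write h = H − f = f²/(N·c). The thin-lens limits are Dn = s·h/(h + (s−f)) and Df = s·h/(h − (s−f)), so DoF = Df − Dn = 2·s·(s−f)·h / (h² − (s−f)²).
That is a quadratic in h: DoF·h² − 2·s·(s−f)·h − DoF·(s−f)² = 0 ⇒ h = (s−f)·(s + √(s² + DoF²)) / DoF = 61908 × (62200 + √(62200² + 27200²)) / 27200 = 61908 × (62200 + 67887.3) / 27200 ≈ 296082 mm.
Then N = f²/(c·h) = 292² / (0.018 × 296082) = 85264 / 5329.5 ≈ 16.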